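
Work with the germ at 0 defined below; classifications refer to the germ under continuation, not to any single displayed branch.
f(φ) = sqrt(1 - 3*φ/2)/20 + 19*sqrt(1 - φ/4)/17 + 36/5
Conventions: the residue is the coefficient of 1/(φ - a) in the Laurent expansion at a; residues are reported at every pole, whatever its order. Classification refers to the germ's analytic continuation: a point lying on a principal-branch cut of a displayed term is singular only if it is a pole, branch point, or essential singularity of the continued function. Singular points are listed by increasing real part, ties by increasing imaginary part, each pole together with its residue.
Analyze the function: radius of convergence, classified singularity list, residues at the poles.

Radius of convergence at 0: 2/3.
At 2/3: an algebraic (square-root) branch point.
At 4: an algebraic (square-root) branch point.

Branch term (19/17)*sqrt(1 - φ/(4)): its argument vanishes at φ = 4, a square-root branch point, modulus 4.
Branch term (1/20)*sqrt(1 - φ/(2/3)): its argument vanishes at φ = 2/3, a square-root branch point, modulus 2/3.
The radius of convergence is the smallest modulus among the singular points: 2/3.
List the singular points by increasing real part (a conjugate pair: the negative imaginary part first).


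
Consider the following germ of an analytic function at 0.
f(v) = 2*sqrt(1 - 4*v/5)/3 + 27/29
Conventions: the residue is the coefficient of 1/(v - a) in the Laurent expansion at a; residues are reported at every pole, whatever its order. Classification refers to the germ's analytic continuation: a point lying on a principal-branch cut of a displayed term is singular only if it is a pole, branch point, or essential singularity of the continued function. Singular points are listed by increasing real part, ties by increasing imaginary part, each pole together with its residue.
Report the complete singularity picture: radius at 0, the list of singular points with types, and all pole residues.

Radius of convergence at 0: 5/4.
At 5/4: an algebraic (square-root) branch point.

Branch term (2/3)*sqrt(1 - v/(5/4)): its argument vanishes at v = 5/4, a square-root branch point, modulus 5/4.
The radius of convergence is the smallest modulus among the singular points: 5/4.


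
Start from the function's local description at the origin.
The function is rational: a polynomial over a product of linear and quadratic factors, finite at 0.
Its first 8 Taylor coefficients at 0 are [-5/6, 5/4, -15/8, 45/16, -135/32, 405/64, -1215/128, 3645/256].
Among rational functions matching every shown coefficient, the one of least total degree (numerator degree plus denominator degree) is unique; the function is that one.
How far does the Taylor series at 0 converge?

The radius of convergence is 2/3.

No rational of total degree below 1 reproduces all 8 coefficients; solving the [0/1] Pade equations on them gives f(ε) = -5/(9*(ε + 2/3)), whose expansion matches every shown term.
Denominator factor (ε + 2/3): pole of order 1 at -2/3, modulus 2/3.
The radius of convergence is the smallest modulus among the singular points: 2/3.


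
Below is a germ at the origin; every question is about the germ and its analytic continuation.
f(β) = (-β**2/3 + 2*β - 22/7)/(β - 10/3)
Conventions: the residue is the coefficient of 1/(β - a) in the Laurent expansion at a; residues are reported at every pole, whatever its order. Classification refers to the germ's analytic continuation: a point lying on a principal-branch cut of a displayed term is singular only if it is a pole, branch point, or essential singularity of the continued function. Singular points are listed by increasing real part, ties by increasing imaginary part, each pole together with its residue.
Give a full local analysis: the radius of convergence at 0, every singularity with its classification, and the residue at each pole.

Radius of convergence at 0: 10/3.
At 10/3: a pole of order 1; residue -34/189.

Denominator factor (β - 10/3): pole of order 1 at 10/3, modulus 10/3.
The radius of convergence is the smallest modulus among the singular points: 10/3.
At the order-1 pole 10/3 set g(β) = (β - (10/3))*f(β) = -β**2/3 + 2*β - 22/7.
Simple pole: residue = g(a) at a = 10/3, which is -34/189.


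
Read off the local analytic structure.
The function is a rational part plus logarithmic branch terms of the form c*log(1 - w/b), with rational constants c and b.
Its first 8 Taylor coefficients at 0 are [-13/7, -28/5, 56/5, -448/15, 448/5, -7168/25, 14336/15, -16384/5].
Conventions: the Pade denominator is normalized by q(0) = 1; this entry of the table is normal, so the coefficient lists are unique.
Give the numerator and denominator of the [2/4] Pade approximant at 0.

The Pade approximant has numerator coefficients [-13/7, -40160258/2700705, -70056188/2700705]; denominator coefficients [1, 385174/77163, 381692/77163, -68992/77163, 575456/1157445].

Taylor coefficients needed (read off): a_0 = -13/7, a_1 = -28/5, a_2 = 56/5, a_3 = -448/15, a_4 = 448/5, a_5 = -7168/25, a_6 = 14336/15.
Write the denominator as Q(w) = 1 + q1*w + q2*w^2 + q3*w^3 + q4*w^4. Requiring Q*f - P = O(w^7) with deg P <= 2 kills the coefficients of w^3..w^6 in Q*f:
  w^3: a_3 + q1*a_2 + q2*a_1 + q3*a_0 = 0, i.e. -448/15 + (56/5)*q1 + (-28/5)*q2 + (-13/7)*q3 = 0.
  w^4: a_4 + q1*a_3 + q2*a_2 + q3*a_1 + q4*a_0 = 0, i.e. 448/5 + (-448/15)*q1 + (56/5)*q2 + (-28/5)*q3 + (-13/7)*q4 = 0.
  w^5: a_5 + q1*a_4 + q2*a_3 + q3*a_2 + q4*a_1 = 0, i.e. -7168/25 + (448/5)*q1 + (-448/15)*q2 + (56/5)*q3 + (-28/5)*q4 = 0.
  w^6: a_6 + q1*a_5 + q2*a_4 + q3*a_3 + q4*a_2 = 0, i.e. 14336/15 + (-7168/25)*q1 + (448/5)*q2 + (-448/15)*q3 + (56/5)*q4 = 0.
Solving this linear system: q1 = 385174/77163, q2 = 381692/77163, q3 = -68992/77163, q4 = 575456/1157445.
The numerator is Q*f truncated at degree 2: P0 = a_0 = -13/7; P1 = a_1 + q1*a_0 = -40160258/2700705; P2 = a_2 + q1*a_1 + q2*a_0 = -70056188/2700705.


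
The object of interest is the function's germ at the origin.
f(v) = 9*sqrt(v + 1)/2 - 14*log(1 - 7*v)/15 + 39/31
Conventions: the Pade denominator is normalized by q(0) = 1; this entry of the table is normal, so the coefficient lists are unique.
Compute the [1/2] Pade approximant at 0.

Taylor coefficients needed (expand at 0): a_0 = 357/62, a_1 = 527/60, a_2 = 5353/240, a_3 = 154069/1440.
Write the denominator as Q(v) = 1 + q1*v + q2*v^2. Requiring Q*f - P = O(v^4) with deg P <= 1 kills the coefficients of v^2..v^3 in Q*f:
  v^2: a_2 + q1*a_1 + q2*a_0 = 0, i.e. 5353/240 + (527/60)*q1 + (357/62)*q2 = 0.
  v^3: a_3 + q1*a_2 + q2*a_1 = 0, i.e. 154069/1440 + (5353/240)*q1 + (527/60)*q2 = 0.
Solving this linear system: q1 = -5516506/673301, q2 = 2369171869/274706808.
The numerator is Q*f truncated at degree 1: P0 = a_0 = 357/62; P1 = a_1 + q1*a_0 = -48082060823/1252339860.

The Pade approximant has numerator coefficients [357/62, -48082060823/1252339860]; denominator coefficients [1, -5516506/673301, 2369171869/274706808].


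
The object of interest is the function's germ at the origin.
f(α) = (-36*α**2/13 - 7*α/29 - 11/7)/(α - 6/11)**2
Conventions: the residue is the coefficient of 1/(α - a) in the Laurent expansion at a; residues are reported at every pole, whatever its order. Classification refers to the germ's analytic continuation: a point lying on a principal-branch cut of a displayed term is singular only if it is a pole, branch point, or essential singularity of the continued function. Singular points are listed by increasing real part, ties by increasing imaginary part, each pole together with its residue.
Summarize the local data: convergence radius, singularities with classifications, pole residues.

Radius of convergence at 0: 6/11.
At 6/11: a pole of order 2; residue -13529/4147.

Denominator factor (α - 6/11)^2: pole of order 2 at 6/11, modulus 6/11.
The radius of convergence is the smallest modulus among the singular points: 6/11.
At the order-2 pole 6/11 set g(α) = (α - (6/11))^2*f(α) = -36*α**2/13 - 7*α/29 - 11/7.
Order-2 pole: residue = g'(a); g'(6/11) = -13529/4147, so the residue is -13529/4147.


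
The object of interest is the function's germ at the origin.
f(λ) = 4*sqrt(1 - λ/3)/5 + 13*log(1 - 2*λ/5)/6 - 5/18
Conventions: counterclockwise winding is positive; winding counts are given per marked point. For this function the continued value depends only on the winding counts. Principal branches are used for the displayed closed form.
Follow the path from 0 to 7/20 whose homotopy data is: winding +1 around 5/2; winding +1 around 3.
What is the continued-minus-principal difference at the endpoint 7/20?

The rational part is single-valued and drops out of the difference; each branch term changes only by its own monodromy.
(4/5)*sqrt(1 - λ/(3)): winding +1 is odd, the square root flips sign, contributing -2*(4/5)*sqrt(1 - (7/20)/(3)) = -2*(4/5)*sqrt(53/60) = -(4/75)*sqrt(795).
(13/6)*log(1 - λ/(5/2)): each positive loop around 5/2 adds 2*pi*i to the log, so winding +1 contributes (13/6)*(1)*2*pi*i = (13/3)*pi*i.
Summing the contributions at λ = 7/20 gives (-(4/75)*sqrt(795)) + ((13/3)*pi)*i.

Continued minus principal equals (-(4/75)*sqrt(795)) + ((13/3)*pi)*i.


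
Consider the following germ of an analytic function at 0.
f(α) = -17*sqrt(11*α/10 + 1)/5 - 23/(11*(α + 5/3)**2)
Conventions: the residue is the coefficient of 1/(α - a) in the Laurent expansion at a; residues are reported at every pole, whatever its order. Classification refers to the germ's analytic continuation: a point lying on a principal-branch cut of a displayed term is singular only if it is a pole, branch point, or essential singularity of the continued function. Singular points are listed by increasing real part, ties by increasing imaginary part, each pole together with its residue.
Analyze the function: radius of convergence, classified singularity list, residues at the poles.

Radius of convergence at 0: 10/11.
At -5/3: a pole of order 2; residue 0.
At -10/11: an algebraic (square-root) branch point.

Denominator factor (α + 5/3)^2: pole of order 2 at -5/3, modulus 5/3.
Branch term (-17/5)*sqrt(1 - α/(-10/11)): its argument vanishes at α = -10/11, a square-root branch point, modulus 10/11.
The radius of convergence is the smallest modulus among the singular points: 10/11.
The branch term is analytic at -5/3 and contributes nothing to the residue; only the rational part matters.
At the order-2 pole -5/3 set g(α) = (α - (-5/3))^2*(rational part) = -23/11.
Order-2 pole: residue = g'(a); g'(-5/3) = 0, so the residue is 0.
List the singular points by increasing real part (a conjugate pair: the negative imaginary part first).


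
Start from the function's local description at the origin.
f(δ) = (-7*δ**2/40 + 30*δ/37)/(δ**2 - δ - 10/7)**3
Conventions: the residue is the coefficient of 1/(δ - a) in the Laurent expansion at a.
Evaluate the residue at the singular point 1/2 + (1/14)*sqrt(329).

The residue is (199969/153658040)*sqrt(329).

The factor δ**2 - δ - 10/7 splits as (δ - a)(δ - a') with a = 1/2 + (1/14)*sqrt(329), a' = 1/2 - (1/14)*sqrt(329). At the order-3 pole a set g(δ) = (δ - a)^3*f(δ) = [-7*δ**2/40 + 30*δ/37] / (δ - a')^3.
Order-3 pole: residue = g''(a)/2; g''(1/2 + (1/14)*sqrt(329)) = (199969/76829020)*sqrt(329), so the residue is (199969/153658040)*sqrt(329).


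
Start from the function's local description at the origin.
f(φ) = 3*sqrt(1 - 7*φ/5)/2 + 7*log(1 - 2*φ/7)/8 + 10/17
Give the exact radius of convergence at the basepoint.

Branch term (3/2)*sqrt(1 - φ/(5/7)): its argument vanishes at φ = 5/7, a square-root branch point, modulus 5/7.
Branch term (7/8)*log(1 - φ/(7/2)): its argument vanishes at φ = 7/2, a logarithmic branch point, modulus 7/2.
The radius of convergence is the smallest modulus among the singular points: 5/7.

The radius of convergence is 5/7.


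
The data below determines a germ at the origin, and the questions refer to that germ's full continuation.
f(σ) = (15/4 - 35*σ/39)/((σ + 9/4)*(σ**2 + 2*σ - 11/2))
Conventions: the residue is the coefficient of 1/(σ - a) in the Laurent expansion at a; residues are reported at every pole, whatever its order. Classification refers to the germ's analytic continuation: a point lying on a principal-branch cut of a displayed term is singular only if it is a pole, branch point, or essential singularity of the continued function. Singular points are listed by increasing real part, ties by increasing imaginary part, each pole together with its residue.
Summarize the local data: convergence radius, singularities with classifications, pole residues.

Radius of convergence at 0: -1 + (1/2)*sqrt(26).
At -1 - (1/2)*sqrt(26): a pole of order 1; residue 600/1027 + (7265/80106)*sqrt(26).
At -9/4: a pole of order 1; residue -1200/1027.
At -1 + (1/2)*sqrt(26): a pole of order 1; residue 600/1027 - (7265/80106)*sqrt(26).


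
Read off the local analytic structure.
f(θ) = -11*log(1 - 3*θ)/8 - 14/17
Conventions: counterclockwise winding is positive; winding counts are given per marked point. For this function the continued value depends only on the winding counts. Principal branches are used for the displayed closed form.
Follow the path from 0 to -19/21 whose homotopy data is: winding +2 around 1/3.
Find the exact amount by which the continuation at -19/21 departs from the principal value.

The rational part is single-valued and drops out of the difference; each branch term changes only by its own monodromy.
(-11/8)*log(1 - θ/(1/3)): each positive loop around 1/3 adds 2*pi*i to the log, so winding +2 contributes (-11/8)*(2)*2*pi*i = -(11/2)*pi*i.
Summing the contributions at θ = -19/21 gives -(11/2)*pi*i.

Continued minus principal equals -(11/2)*pi*i.


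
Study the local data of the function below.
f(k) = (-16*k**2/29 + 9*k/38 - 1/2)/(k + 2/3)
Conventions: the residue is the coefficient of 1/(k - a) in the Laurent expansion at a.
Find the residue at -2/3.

The residue is -8957/9918.

At the order-1 pole -2/3 set g(k) = (k - (-2/3))*f(k) = -16*k**2/29 + 9*k/38 - 1/2.
Simple pole: residue = g(a) at a = -2/3, which is -8957/9918.


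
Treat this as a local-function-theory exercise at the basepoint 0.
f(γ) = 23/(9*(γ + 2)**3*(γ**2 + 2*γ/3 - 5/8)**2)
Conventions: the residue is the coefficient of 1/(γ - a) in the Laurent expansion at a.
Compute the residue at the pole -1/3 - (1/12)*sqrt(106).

The factor γ**2 + 2*γ/3 - 5/8 splits as (γ - a)(γ - a') with a = -1/3 - (1/12)*sqrt(106), a' = -1/3 + (1/12)*sqrt(106). At the order-2 pole a set g(γ) = (γ - a)^2*f(γ) = [23/(9*(γ + 2)**3)] / (γ - a')^2.
Order-2 pole: residue = g'(a); g'(-1/3 - (1/12)*sqrt(106)) = -12400128/5764801 - (3183494400/16193326009)*sqrt(106), so the residue is -12400128/5764801 - (3183494400/16193326009)*sqrt(106).

The residue is -12400128/5764801 - (3183494400/16193326009)*sqrt(106).


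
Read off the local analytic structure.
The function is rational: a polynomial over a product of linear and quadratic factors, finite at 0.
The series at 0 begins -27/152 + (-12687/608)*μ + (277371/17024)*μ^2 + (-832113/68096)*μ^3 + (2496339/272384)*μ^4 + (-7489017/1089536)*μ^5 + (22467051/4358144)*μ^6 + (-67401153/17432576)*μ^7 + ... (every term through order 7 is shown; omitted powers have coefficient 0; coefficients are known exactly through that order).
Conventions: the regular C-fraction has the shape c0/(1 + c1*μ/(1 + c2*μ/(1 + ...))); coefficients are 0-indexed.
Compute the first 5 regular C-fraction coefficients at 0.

The regular C-fraction coefficients are [-27/152, -4229/36, 31505800/266427, -2496339/12271923650, -12687/414550].

Taylor coefficients (read off): a_0 = -27/152, a_1 = -12687/608, a_2 = 277371/17024, a_3 = -832113/68096, a_4 = 2496339/272384.
c0 = a_0 = -27/152. Peel one level at a time: if S = 1 + c*μ/S' with S'(0) = 1, then c is the μ-coefficient of S and S' = c*μ/(S - 1).
S_1 = c0/f = 1 + (-4229/36)*μ + (7876450/567)*μ^2 + ...; c1 = -4229/36.
S_2 = c1*μ/(S_1 - 1) = 1 + (31505800/266427)*μ + (21080196/876337609)*μ^2 + ...; c2 = 31505800/266427.
S_3 = c2*μ/(S_2 - 1) = 1 + (-2496339/12271923650)*μ + (-7489017/1202961917500)*μ^2 + ...; c3 = -2496339/12271923650.
S_4 = c3*μ/(S_3 - 1) = 1 + (-12687/414550)*μ + ...; c4 = -12687/414550.


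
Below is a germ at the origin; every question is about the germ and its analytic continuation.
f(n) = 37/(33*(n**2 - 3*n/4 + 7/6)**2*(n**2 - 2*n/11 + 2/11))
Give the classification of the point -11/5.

Denominator factors: n**2 - 3*n/4 + 7/6 = 2297/300 at n = -11/5; n**2 - 2*n/11 + 2/11 = 1491/275 at n = -11/5 — none vanishes.
So the germ continues analytically to -11/5.

The point is a regular point.


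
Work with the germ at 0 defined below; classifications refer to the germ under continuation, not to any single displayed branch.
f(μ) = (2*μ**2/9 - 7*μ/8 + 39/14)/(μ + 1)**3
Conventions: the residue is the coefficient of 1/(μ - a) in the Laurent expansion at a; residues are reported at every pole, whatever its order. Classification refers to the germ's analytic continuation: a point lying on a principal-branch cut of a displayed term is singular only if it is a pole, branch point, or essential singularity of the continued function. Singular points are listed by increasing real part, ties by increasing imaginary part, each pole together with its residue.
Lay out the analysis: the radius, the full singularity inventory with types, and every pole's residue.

Radius of convergence at 0: 1.
At -1: a pole of order 3; residue 2/9.

Denominator factor (μ + 1)^3: pole of order 3 at -1, modulus 1.
The radius of convergence is the smallest modulus among the singular points: 1.
At the order-3 pole -1 set g(μ) = (μ - (-1))^3*f(μ) = 2*μ**2/9 - 7*μ/8 + 39/14.
Order-3 pole: residue = g''(a)/2; g''(-1) = 4/9, so the residue is 2/9.


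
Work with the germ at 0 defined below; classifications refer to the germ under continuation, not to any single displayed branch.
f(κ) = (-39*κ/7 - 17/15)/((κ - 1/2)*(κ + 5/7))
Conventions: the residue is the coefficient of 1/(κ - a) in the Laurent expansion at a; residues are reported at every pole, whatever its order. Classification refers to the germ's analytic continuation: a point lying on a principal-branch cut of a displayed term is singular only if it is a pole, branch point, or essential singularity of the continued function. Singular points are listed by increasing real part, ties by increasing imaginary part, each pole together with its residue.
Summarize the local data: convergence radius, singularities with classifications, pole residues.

Denominator factor (κ - 1/2): pole of order 1 at 1/2, modulus 1/2.
Denominator factor (κ + 5/7): pole of order 1 at -5/7, modulus 5/7.
The radius of convergence is the smallest modulus among the singular points: 1/2.
At the order-1 pole -5/7 set g(κ) = (κ - (-5/7))*f(κ) = (-39*κ/7 - 17/15)/(κ - 1/2).
Simple pole: residue = g(a) at a = -5/7, which is -4184/1785.
At the order-1 pole 1/2 set g(κ) = (κ - (1/2))*f(κ) = (-39*κ/7 - 17/15)/(κ + 5/7).
Simple pole: residue = g(a) at a = 1/2, which is -823/255.
List the singular points by increasing real part (a conjugate pair: the negative imaginary part first).

Radius of convergence at 0: 1/2.
At -5/7: a pole of order 1; residue -4184/1785.
At 1/2: a pole of order 1; residue -823/255.


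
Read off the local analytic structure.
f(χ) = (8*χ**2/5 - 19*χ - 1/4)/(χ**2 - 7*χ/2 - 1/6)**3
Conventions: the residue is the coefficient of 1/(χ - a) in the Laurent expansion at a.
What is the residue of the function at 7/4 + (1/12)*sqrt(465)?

The factor χ**2 - 7*χ/2 - 1/6 splits as (χ - a)(χ - a') with a = 7/4 + (1/12)*sqrt(465), a' = 7/4 - (1/12)*sqrt(465). At the order-3 pole a set g(χ) = (χ - a)^3*f(χ) = [8*χ**2/5 - 19*χ - 1/4] / (χ - a')^3.
Order-3 pole: residue = g''(a)/2; g''(7/4 + (1/12)*sqrt(465)) = -(523968/18619375)*sqrt(465), so the residue is -(261984/18619375)*sqrt(465).

The residue is -(261984/18619375)*sqrt(465).


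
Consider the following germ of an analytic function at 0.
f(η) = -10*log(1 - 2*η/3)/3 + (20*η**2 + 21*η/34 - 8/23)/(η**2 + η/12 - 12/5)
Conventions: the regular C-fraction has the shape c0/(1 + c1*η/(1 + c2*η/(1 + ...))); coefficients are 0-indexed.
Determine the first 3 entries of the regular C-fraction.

Taylor coefficients (expand at 0): a_0 = 10/69, a_1 = 83185/42228, a_2 = -45855355/6080832.
c0 = a_0 = 10/69. Peel one level at a time: if S = 1 + c*η/S' with S'(0) = 1, then c is the η-coefficient of S and S' = c*η/(S - 1).
S_1 = c0/f = 1 + (-16637/1224)*η + (236495915/998784)*η^2 + ...; c1 = -16637/1224.
S_2 = c1*η/(S_1 - 1) = 1 + (236495915/13575792)*η + ...; c2 = 236495915/13575792.

The regular C-fraction coefficients are [10/69, -16637/1224, 236495915/13575792].


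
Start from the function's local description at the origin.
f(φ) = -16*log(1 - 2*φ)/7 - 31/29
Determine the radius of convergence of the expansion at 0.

Branch term (-16/7)*log(1 - φ/(1/2)): its argument vanishes at φ = 1/2, a logarithmic branch point, modulus 1/2.
The radius of convergence is the smallest modulus among the singular points: 1/2.

The radius of convergence is 1/2.


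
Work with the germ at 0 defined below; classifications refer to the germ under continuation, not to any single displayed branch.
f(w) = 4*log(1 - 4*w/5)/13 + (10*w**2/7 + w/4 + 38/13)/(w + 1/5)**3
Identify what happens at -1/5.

The denominator factor w + 1/5 vanishes at -1/5 and appears to the power 3; the numerator there equals 5333/1820, nonzero, and no other factor vanishes.
The branch terms are analytic at this point.
Hence a pole whose order is the multiplicity, 3.

The point is a pole of order 3.


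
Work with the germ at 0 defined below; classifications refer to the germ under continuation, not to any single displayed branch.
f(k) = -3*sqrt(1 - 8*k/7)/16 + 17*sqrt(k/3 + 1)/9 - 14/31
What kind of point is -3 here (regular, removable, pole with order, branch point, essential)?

The point is an algebraic (square-root) branch point.

The term (17/9)*sqrt(1 - k/(-3)) has argument 1 - -3/(-3) = 0 at -3: a square-root (algebraic, two-sheeted) branch point; the remaining terms are analytic or single-valued there.


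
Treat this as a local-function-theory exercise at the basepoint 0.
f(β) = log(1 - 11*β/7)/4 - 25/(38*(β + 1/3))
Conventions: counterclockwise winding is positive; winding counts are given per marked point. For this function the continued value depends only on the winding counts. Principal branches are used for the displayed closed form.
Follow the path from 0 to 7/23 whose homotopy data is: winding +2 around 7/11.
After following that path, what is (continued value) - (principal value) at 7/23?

Continued minus principal equals pi*i.

The rational part is single-valued and drops out of the difference; each branch term changes only by its own monodromy.
(1/4)*log(1 - β/(7/11)): each positive loop around 7/11 adds 2*pi*i to the log, so winding +2 contributes (1/4)*(2)*2*pi*i = pi*i.
Summing the contributions at β = 7/23 gives pi*i.


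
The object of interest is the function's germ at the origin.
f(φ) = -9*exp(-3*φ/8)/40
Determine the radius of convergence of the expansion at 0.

The factor exp(-3*φ/8) is entire and contributes no finite singular point.
The polynomial part has no poles.
No finite singular points: the Taylor series at 0 converges everywhere.

The radius of convergence is infinite.


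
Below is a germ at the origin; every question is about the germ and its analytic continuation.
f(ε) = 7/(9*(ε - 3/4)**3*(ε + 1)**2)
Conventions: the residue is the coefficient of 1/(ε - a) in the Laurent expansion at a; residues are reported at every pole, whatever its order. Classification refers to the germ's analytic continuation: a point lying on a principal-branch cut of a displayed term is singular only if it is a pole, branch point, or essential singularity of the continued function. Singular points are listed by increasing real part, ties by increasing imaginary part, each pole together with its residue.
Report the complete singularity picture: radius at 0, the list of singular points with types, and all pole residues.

Radius of convergence at 0: 3/4.
At -1: a pole of order 2; residue -256/1029.
At 3/4: a pole of order 3; residue 256/1029.

Denominator factor (ε - 3/4)^3: pole of order 3 at 3/4, modulus 3/4.
Denominator factor (ε + 1)^2: pole of order 2 at -1, modulus 1.
The radius of convergence is the smallest modulus among the singular points: 3/4.
At the order-2 pole -1 set g(ε) = (ε - (-1))^2*f(ε) = 7/(9*(ε - 3/4)**3).
Order-2 pole: residue = g'(a); g'(-1) = -256/1029, so the residue is -256/1029.
At the order-3 pole 3/4 set g(ε) = (ε - (3/4))^3*f(ε) = 7/(9*(ε + 1)**2).
Order-3 pole: residue = g''(a)/2; g''(3/4) = 512/1029, so the residue is 256/1029.
List the singular points by increasing real part (a conjugate pair: the negative imaginary part first).


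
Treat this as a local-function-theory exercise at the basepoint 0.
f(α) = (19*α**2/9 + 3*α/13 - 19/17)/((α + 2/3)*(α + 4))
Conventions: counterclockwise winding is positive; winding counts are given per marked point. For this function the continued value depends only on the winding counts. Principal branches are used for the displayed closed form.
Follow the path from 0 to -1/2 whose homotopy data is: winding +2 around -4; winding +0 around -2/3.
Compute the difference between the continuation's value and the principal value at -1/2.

Continued minus principal equals 0.

The function is rational, hence single-valued: continuing it around any pole returns the same value, so the difference is 0.


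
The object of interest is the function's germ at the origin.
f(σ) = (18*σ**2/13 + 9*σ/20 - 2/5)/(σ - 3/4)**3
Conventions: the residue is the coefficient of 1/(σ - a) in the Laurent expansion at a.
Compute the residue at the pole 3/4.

At the order-3 pole 3/4 set g(σ) = (σ - (3/4))^3*f(σ) = 18*σ**2/13 + 9*σ/20 - 2/5.
Order-3 pole: residue = g''(a)/2; g''(3/4) = 36/13, so the residue is 18/13.

The residue is 18/13.


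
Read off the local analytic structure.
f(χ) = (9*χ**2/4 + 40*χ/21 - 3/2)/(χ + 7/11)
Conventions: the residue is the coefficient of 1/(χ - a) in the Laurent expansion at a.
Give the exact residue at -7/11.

At the order-1 pole -7/11 set g(χ) = (χ - (-7/11))*f(χ) = 9*χ**2/4 + 40*χ/21 - 3/2.
Simple pole: residue = g(a) at a = -7/11, which is -2615/1452.

The residue is -2615/1452.


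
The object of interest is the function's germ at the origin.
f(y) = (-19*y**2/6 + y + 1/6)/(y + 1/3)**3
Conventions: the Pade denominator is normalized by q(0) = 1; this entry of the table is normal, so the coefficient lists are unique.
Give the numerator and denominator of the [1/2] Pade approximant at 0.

Taylor coefficients needed (expand at 0): a_0 = 9/2, a_1 = -27/2, a_2 = -171/2, a_3 = 2025/2.
Write the denominator as Q(y) = 1 + q1*y + q2*y^2. Requiring Q*f - P = O(y^4) with deg P <= 1 kills the coefficients of y^2..y^3 in Q*f:
  y^2: a_2 + q1*a_1 + q2*a_0 = 0, i.e. -171/2 + (-27/2)*q1 + (9/2)*q2 = 0.
  y^3: a_3 + q1*a_2 + q2*a_1 = 0, i.e. 2025/2 + (-171/2)*q1 + (-27/2)*q2 = 0.
Solving this linear system: q1 = 6, q2 = 37.
The numerator is Q*f truncated at degree 1: P0 = a_0 = 9/2; P1 = a_1 + q1*a_0 = 27/2.

The Pade approximant has numerator coefficients [9/2, 27/2]; denominator coefficients [1, 6, 37].


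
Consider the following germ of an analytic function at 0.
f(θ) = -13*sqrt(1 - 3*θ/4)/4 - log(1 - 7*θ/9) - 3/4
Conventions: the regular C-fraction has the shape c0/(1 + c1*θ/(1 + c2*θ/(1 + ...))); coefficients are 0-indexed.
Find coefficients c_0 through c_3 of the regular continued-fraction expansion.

The regular C-fraction coefficients are [-4, 575/1152, -168931/220800, -1043676427/15735922650].

Taylor coefficients (expand at 0): a_0 = -4, a_1 = 575/288, a_2 = 22021/41472, a_3 = 2172565/8957952.
c0 = a_0 = -4. Peel one level at a time: if S = 1 + c*θ/S' with S'(0) = 1, then c is the θ-coefficient of S and S' = c*θ/(S - 1).
S_1 = c0/f = 1 + (575/1152)*θ + (168931/442368)*θ^2 + ...; c1 = 575/1152.
S_2 = c1*θ/(S_1 - 1) = 1 + (-168931/220800)*θ + (-1043676427/20567520000)*θ^2 + ...; c2 = -168931/220800.
S_3 = c2*θ/(S_2 - 1) = 1 + (-1043676427/15735922650)*θ + ...; c3 = -1043676427/15735922650.


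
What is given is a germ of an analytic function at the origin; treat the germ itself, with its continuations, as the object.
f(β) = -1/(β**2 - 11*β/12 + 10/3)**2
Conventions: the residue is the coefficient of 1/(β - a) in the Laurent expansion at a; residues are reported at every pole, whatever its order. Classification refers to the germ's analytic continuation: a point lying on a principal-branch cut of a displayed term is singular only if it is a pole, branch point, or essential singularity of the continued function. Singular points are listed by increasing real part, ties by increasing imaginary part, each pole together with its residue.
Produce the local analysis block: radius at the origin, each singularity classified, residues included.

Denominator factor (β**2 - 11*β/12 + 10/3)^2: discriminant -1799/144, complex-conjugate roots (11/24) + ((1/24)*sqrt(1799))*i and (11/24) - ((1/24)*sqrt(1799))*i; poles of order 2, moduli (1/3)*sqrt(30) and (1/3)*sqrt(30).
The radius of convergence is the smallest modulus among the singular points: (1/3)*sqrt(30).
The factor β**2 - 11*β/12 + 10/3 splits as (β - a)(β - a') with a = (11/24) - ((1/24)*sqrt(1799))*i, a' = (11/24) + ((1/24)*sqrt(1799))*i. At the order-2 pole a set g(β) = (β - a)^2*f(β) = [-1] / (β - a')^2.
Order-2 pole: residue = g'(a); g'((11/24) - ((1/24)*sqrt(1799))*i) = -((3456/3236401)*sqrt(1799))*i, so the residue is -((3456/3236401)*sqrt(1799))*i.
The factor β**2 - 11*β/12 + 10/3 splits as (β - a)(β - a') with a = (11/24) + ((1/24)*sqrt(1799))*i, a' = (11/24) - ((1/24)*sqrt(1799))*i. At the order-2 pole a set g(β) = (β - a)^2*f(β) = [-1] / (β - a')^2.
Order-2 pole: residue = g'(a); g'((11/24) + ((1/24)*sqrt(1799))*i) = ((3456/3236401)*sqrt(1799))*i, so the residue is ((3456/3236401)*sqrt(1799))*i.
List the singular points by increasing real part (a conjugate pair: the negative imaginary part first).

Radius of convergence at 0: (1/3)*sqrt(30).
At (11/24) - ((1/24)*sqrt(1799))*i: a pole of order 2; residue -((3456/3236401)*sqrt(1799))*i.
At (11/24) + ((1/24)*sqrt(1799))*i: a pole of order 2; residue ((3456/3236401)*sqrt(1799))*i.


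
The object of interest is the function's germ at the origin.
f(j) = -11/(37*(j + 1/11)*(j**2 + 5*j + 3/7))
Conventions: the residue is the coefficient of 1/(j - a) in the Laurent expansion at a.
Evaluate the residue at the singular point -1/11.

The residue is 9317/555.

At the order-1 pole -1/11 set g(j) = (j - (-1/11))*f(j) = -11/(37*(j**2 + 5*j + 3/7)).
Simple pole: residue = g(a) at a = -1/11, which is 9317/555.


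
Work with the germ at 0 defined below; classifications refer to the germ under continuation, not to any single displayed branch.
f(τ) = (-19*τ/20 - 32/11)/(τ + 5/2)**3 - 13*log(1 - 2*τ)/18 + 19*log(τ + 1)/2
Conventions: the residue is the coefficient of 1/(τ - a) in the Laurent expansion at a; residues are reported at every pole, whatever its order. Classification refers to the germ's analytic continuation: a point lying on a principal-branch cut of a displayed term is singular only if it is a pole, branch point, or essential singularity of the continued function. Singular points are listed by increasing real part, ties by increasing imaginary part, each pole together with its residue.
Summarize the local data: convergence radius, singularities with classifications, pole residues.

Radius of convergence at 0: 1/2.
At -5/2: a pole of order 3; residue 0.
At -1: a logarithmic branch point.
At 1/2: a logarithmic branch point.

Denominator factor (τ + 5/2)^3: pole of order 3 at -5/2, modulus 5/2.
Branch term (19/2)*log(1 - τ/(-1)): its argument vanishes at τ = -1, a logarithmic branch point, modulus 1.
Branch term (-13/18)*log(1 - τ/(1/2)): its argument vanishes at τ = 1/2, a logarithmic branch point, modulus 1/2.
The radius of convergence is the smallest modulus among the singular points: 1/2.
The branch terms are analytic at -5/2 and contribute nothing to the residue; only the rational part matters.
At the order-3 pole -5/2 set g(τ) = (τ - (-5/2))^3*(rational part) = -19*τ/20 - 32/11.
Order-3 pole: residue = g''(a)/2; g''(-5/2) = 0, so the residue is 0.
List the singular points by increasing real part (a conjugate pair: the negative imaginary part first).


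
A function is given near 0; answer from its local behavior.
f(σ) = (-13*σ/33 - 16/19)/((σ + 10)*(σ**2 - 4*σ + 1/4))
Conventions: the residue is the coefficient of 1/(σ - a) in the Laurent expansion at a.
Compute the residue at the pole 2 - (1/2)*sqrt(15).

The factor σ**2 - 4*σ + 1/4 splits as (σ - a)(σ - a') with a = 2 - (1/2)*sqrt(15), a' = 2 + (1/2)*sqrt(15). At the order-1 pole a set g(σ) = (σ - a)*f(σ) = [(-13*σ/33 - 16/19)/(σ + 10)] / (σ - a').
Simple pole: residue = g(a) at a = 2 - (1/2)*sqrt(15), which is -3884/351747 + (5039/586245)*sqrt(15).

The residue is -3884/351747 + (5039/586245)*sqrt(15).


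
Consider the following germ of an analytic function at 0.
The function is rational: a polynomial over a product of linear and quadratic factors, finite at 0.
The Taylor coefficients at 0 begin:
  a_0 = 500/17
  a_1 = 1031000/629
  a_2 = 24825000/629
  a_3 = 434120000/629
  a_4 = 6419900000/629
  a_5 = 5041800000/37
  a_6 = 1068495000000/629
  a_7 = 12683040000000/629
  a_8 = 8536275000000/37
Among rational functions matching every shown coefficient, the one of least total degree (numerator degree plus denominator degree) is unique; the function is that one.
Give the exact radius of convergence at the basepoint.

No rational of total degree below 7 reproduces all 9 coefficients; solving the [1/6] Pade equations on them gives f(α) = (28*α/37 + 1/34)/(α**2 - α + 1/10)**3, whose expansion matches every shown term.
Denominator factor (α**2 - α + 1/10)^3: discriminant 3/5, real irrational roots 1/2 + (1/10)*sqrt(15) and 1/2 - (1/10)*sqrt(15); poles of order 3, moduli 1/2 + (1/10)*sqrt(15) and 1/2 - (1/10)*sqrt(15).
The radius of convergence is the smallest modulus among the singular points: 1/2 - (1/10)*sqrt(15).

The radius of convergence is 1/2 - (1/10)*sqrt(15).


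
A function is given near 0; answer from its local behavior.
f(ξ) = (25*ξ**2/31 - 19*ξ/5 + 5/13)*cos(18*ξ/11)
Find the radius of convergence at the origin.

The factor cos(18*ξ/11) is entire and contributes no finite singular point.
The polynomial part has no poles.
No finite singular points: the Taylor series at 0 converges everywhere.

The radius of convergence is infinite.


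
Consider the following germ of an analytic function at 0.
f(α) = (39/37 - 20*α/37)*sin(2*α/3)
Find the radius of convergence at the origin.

The factor sin(2*α/3) is entire and contributes no finite singular point.
The polynomial part has no poles.
No finite singular points: the Taylor series at 0 converges everywhere.

The radius of convergence is infinite.


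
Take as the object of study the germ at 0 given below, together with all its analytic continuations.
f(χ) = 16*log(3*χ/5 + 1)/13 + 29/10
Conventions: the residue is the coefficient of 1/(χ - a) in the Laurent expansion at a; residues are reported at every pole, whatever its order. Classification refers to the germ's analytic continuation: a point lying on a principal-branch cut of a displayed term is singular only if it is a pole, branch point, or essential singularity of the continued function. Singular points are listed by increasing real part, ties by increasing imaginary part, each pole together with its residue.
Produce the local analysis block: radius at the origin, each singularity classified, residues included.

Branch term (16/13)*log(1 - χ/(-5/3)): its argument vanishes at χ = -5/3, a logarithmic branch point, modulus 5/3.
The radius of convergence is the smallest modulus among the singular points: 5/3.

Radius of convergence at 0: 5/3.
At -5/3: a logarithmic branch point.


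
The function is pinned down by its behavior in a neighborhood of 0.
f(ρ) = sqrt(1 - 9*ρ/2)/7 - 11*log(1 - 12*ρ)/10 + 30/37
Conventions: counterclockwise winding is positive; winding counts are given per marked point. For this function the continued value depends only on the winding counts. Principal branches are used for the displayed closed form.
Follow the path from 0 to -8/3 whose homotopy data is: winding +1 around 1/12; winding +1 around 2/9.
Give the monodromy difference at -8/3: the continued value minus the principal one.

The rational part is single-valued and drops out of the difference; each branch term changes only by its own monodromy.
(-11/10)*log(1 - ρ/(1/12)): each positive loop around 1/12 adds 2*pi*i to the log, so winding +1 contributes (-11/10)*(1)*2*pi*i = -(11/5)*pi*i.
(1/7)*sqrt(1 - ρ/(2/9)): winding +1 is odd, the square root flips sign, contributing -2*(1/7)*sqrt(1 - (-8/3)/(2/9)) = -2*(1/7)*sqrt(13) = -(2/7)*sqrt(13).
Summing the contributions at ρ = -8/3 gives (-(2/7)*sqrt(13)) - ((11/5)*pi)*i.

Continued minus principal equals (-(2/7)*sqrt(13)) - ((11/5)*pi)*i.


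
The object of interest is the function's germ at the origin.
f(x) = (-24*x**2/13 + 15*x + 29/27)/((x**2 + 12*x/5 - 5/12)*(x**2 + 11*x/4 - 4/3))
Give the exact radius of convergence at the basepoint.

Denominator factor (x**2 + 12*x/5 - 5/12): discriminant 557/75, real irrational roots -6/5 + (1/30)*sqrt(1671) and -6/5 - (1/30)*sqrt(1671); poles of order 1, moduli -6/5 + (1/30)*sqrt(1671) and 6/5 + (1/30)*sqrt(1671).
Denominator factor (x**2 + 11*x/4 - 4/3): discriminant 619/48, real irrational roots -11/8 + (1/24)*sqrt(1857) and -11/8 - (1/24)*sqrt(1857); poles of order 1, moduli -11/8 + (1/24)*sqrt(1857) and 11/8 + (1/24)*sqrt(1857).
The radius of convergence is the smallest modulus among the singular points: -6/5 + (1/30)*sqrt(1671).

The radius of convergence is -6/5 + (1/30)*sqrt(1671).


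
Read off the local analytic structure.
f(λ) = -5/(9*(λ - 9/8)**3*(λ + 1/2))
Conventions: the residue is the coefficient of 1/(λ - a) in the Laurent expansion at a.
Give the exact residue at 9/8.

The residue is -2560/19773.

At the order-3 pole 9/8 set g(λ) = (λ - (9/8))^3*f(λ) = -5/(9*(λ + 1/2)).
Order-3 pole: residue = g''(a)/2; g''(9/8) = -5120/19773, so the residue is -2560/19773.


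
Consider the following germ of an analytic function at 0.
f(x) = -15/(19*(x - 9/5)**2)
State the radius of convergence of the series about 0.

Denominator factor (x - 9/5)^2: pole of order 2 at 9/5, modulus 9/5.
The radius of convergence is the smallest modulus among the singular points: 9/5.

The radius of convergence is 9/5.


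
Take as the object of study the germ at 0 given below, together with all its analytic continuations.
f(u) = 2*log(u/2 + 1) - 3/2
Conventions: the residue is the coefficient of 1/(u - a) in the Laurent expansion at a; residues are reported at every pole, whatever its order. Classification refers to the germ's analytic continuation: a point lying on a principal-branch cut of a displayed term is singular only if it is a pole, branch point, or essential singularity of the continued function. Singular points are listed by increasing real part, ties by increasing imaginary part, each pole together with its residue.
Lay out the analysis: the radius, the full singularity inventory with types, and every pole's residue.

Radius of convergence at 0: 2.
At -2: a logarithmic branch point.

Branch term (2)*log(1 - u/(-2)): its argument vanishes at u = -2, a logarithmic branch point, modulus 2.
The radius of convergence is the smallest modulus among the singular points: 2.


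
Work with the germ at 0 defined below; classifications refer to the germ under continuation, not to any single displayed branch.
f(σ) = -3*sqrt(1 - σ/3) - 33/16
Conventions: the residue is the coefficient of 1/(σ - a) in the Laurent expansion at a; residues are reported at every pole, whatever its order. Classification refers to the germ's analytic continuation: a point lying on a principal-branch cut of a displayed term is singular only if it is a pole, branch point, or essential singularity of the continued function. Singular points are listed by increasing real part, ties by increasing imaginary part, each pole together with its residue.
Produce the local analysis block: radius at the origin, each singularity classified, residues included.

Branch term (-3)*sqrt(1 - σ/(3)): its argument vanishes at σ = 3, a square-root branch point, modulus 3.
The radius of convergence is the smallest modulus among the singular points: 3.

Radius of convergence at 0: 3.
At 3: an algebraic (square-root) branch point.
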